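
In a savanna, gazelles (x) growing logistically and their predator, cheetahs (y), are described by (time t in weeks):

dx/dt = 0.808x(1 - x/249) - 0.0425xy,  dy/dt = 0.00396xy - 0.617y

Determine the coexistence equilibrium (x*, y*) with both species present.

From dy/dt = 0 with y > 0: 0.00396x* = 0.617, so x* = 156.
Substitute into dx/dt = 0: 0.808(1 - 156/249) = 0.0425y*.
The bracket is 0.374, giving y* = 0.302/0.0425 = 7.12.

x* ≈ 156, y* ≈ 7.12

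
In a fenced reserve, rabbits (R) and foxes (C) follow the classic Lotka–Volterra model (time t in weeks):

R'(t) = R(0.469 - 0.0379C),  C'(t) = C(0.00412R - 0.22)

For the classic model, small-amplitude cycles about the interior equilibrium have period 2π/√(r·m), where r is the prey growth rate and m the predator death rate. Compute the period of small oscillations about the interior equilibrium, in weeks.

Here r = 0.469 and m = 0.22, so r·m = 0.103.
ω = √0.103 = 0.321 per week, hence T = 2π/ω ≈ 19.6 weeks.

T ≈ 19.6 weeks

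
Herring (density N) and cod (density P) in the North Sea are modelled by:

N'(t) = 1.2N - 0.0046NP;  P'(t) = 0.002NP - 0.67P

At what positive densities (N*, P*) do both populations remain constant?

Set dP/dt = 0 with P > 0: 0.002N - 0.67 = 0, so N* = 0.67/0.002 = 335.
Set dN/dt = 0 with N > 0: 1.2 - 0.0046P = 0, so P* = 1.2/0.0046 = 261.

N* ≈ 335, P* ≈ 261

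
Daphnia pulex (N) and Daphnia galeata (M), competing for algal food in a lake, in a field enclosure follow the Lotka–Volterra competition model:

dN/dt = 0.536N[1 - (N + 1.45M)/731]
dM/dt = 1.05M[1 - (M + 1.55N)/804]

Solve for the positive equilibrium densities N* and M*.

Setting both brackets to zero gives the nullclines N + 1.45M = 731 and 1.55N + M = 804.
Substituting M = 804 - 1.55N into the first: N(1 - 1.45·1.55) = 731 - 1.45·804.
So N* = -435/-1.25 = 349, and then M* = 804 - 1.55·349 = 264.

N* ≈ 349, M* ≈ 264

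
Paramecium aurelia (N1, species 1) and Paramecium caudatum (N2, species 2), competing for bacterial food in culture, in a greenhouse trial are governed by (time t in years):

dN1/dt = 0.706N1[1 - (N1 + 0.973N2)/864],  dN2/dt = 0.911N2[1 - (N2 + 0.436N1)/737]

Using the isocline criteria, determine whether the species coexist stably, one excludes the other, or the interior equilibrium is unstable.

Compare the nullcline intercepts: K1/α12 = 864/0.973 = 888 > K2 = 737; K2/α21 = 737/0.436 = 1690 > K1 = 864.
Since both inequalities hold, each species can invade when rare, so the interior equilibrium is stable.

stable coexistence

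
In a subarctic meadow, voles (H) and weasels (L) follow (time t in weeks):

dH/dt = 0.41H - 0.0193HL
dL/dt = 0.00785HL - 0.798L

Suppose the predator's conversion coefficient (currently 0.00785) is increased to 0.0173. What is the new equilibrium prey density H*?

H* ≈ 46.1

At the interior fixed point, setting dL/dt = 0 with L > 0 fixes H* = (predator death rate)/(HL coefficient) — independent of the other coefficients.
With the change, H* = 0.798/0.0173 = 46.1; it falls from 102.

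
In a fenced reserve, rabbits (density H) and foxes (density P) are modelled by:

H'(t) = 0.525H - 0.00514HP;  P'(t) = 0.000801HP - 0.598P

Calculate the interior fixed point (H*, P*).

H* ≈ 747, P* ≈ 102

Set dP/dt = 0 with P > 0: 0.000801H - 0.598 = 0, so H* = 0.598/0.000801 = 747.
Set dH/dt = 0 with H > 0: 0.525 - 0.00514P = 0, so P* = 0.525/0.00514 = 102.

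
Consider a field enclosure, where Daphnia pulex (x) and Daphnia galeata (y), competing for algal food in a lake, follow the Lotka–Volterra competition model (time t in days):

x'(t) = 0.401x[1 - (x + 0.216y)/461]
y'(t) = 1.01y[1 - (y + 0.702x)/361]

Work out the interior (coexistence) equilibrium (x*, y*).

Setting both brackets to zero gives the nullclines x + 0.216y = 461 and 0.702x + y = 361.
Substituting y = 361 - 0.702x into the first: x(1 - 0.216·0.702) = 461 - 0.216·361.
So x* = 383/0.848 = 451, and then y* = 361 - 0.702·451 = 44.1.

x* ≈ 451, y* ≈ 44.1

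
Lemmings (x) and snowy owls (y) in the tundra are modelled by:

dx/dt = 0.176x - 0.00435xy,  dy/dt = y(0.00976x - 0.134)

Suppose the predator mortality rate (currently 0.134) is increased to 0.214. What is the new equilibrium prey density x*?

x* ≈ 21.9

At the interior fixed point, setting dy/dt = 0 with y > 0 fixes x* = (predator death rate)/(xy coefficient) — independent of the other coefficients.
With the change, x* = 0.214/0.00976 = 21.9; it rises from 13.7.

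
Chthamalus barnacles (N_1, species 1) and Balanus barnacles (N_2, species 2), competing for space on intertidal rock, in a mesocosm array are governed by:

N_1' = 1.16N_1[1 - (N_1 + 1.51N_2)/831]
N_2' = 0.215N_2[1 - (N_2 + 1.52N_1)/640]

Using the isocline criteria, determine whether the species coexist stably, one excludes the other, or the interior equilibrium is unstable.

unstable coexistence (outcome depends on initial conditions)

Compare the nullcline intercepts: K1/α12 = 831/1.51 = 550 < K2 = 640; K2/α21 = 640/1.52 = 421 < K1 = 831.
Since both are reversed, neither can invade when rare; the interior point is a saddle.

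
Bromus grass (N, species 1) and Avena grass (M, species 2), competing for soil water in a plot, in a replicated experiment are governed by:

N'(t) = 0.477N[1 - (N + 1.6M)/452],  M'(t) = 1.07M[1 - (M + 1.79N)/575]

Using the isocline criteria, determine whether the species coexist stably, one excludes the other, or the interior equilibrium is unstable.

Compare the nullcline intercepts: K1/α12 = 452/1.6 = 282 < K2 = 575; K2/α21 = 575/1.79 = 321 < K1 = 452.
Since both are reversed, neither can invade when rare; the interior point is a saddle.

unstable coexistence (outcome depends on initial conditions)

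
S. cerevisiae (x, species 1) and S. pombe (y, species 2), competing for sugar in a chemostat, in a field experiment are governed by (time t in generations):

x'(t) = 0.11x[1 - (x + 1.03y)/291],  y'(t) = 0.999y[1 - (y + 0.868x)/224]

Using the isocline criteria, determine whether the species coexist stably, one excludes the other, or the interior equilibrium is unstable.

Compare the nullcline intercepts: K1/α12 = 291/1.03 = 283 > K2 = 224; K2/α21 = 224/0.868 = 258 < K1 = 291.
Since the inequalities point opposite ways, species 1 can invade but species 2 cannot.

species 1 excludes species 2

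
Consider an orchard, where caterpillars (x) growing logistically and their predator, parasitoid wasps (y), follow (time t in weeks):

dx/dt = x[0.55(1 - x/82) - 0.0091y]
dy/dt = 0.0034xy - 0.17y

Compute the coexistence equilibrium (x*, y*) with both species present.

x* ≈ 50, y* ≈ 23.6

From dy/dt = 0 with y > 0: 0.0034x* = 0.17, so x* = 50.
Substitute into dx/dt = 0: 0.55(1 - 50/82) = 0.0091y*.
The bracket is 0.39, giving y* = 0.215/0.0091 = 23.6.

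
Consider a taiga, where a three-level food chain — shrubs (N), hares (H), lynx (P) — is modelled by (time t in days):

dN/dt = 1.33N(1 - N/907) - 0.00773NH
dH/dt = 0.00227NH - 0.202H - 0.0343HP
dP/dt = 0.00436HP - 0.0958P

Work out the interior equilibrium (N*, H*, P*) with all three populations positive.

From dP/dt = 0: 0.00436H* = 0.0958, so H* = 22.
From dN/dt = 0: 1.33(1 - N*/907) = 0.00773·22, giving N* = 907·(1 - 0.128) = 791.
From dH/dt = 0: 0.00227·791 - 0.202 = 0.0343P*, so P* = 1.59/0.0343 = 46.5.

N* ≈ 791, H* ≈ 22, P* ≈ 46.5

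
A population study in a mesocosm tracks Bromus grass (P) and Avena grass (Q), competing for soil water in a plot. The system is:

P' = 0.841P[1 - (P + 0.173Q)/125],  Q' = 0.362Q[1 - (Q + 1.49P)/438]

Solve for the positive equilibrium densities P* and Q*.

Setting both brackets to zero gives the nullclines P + 0.173Q = 125 and 1.49P + Q = 438.
Substituting Q = 438 - 1.49P into the first: P(1 - 0.173·1.49) = 125 - 0.173·438.
So P* = 49.2/0.742 = 66.3, and then Q* = 438 - 1.49·66.3 = 339.

P* ≈ 66.3, Q* ≈ 339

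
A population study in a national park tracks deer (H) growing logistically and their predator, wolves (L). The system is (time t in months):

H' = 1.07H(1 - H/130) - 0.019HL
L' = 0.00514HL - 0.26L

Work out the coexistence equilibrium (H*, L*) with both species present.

H* ≈ 50.6, L* ≈ 34.4

From dL/dt = 0 with L > 0: 0.00514H* = 0.26, so H* = 50.6.
Substitute into dH/dt = 0: 1.07(1 - 50.6/130) = 0.019L*.
The bracket is 0.611, giving L* = 0.654/0.019 = 34.4.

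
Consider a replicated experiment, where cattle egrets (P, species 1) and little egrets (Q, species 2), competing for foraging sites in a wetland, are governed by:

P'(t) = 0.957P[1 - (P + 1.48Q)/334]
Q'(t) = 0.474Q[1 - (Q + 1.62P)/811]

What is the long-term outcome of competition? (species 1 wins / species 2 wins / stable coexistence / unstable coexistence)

Compare the nullcline intercepts: K1/α12 = 334/1.48 = 226 < K2 = 811; K2/α21 = 811/1.62 = 501 > K1 = 334.
Since the inequalities point opposite ways, species 2 can invade but species 1 cannot.

species 2 excludes species 1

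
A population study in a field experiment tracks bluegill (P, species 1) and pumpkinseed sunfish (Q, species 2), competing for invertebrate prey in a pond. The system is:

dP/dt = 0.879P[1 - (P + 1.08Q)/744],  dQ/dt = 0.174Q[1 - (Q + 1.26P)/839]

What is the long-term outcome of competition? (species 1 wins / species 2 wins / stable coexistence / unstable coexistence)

unstable coexistence (outcome depends on initial conditions)

Compare the nullcline intercepts: K1/α12 = 744/1.08 = 689 < K2 = 839; K2/α21 = 839/1.26 = 666 < K1 = 744.
Since both are reversed, neither can invade when rare; the interior point is a saddle.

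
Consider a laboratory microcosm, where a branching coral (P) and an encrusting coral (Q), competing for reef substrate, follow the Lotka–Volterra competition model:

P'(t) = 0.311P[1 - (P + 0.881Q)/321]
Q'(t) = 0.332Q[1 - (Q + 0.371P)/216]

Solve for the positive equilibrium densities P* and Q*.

P* ≈ 194, Q* ≈ 144

Setting both brackets to zero gives the nullclines P + 0.881Q = 321 and 0.371P + Q = 216.
Substituting Q = 216 - 0.371P into the first: P(1 - 0.881·0.371) = 321 - 0.881·216.
So P* = 131/0.673 = 194, and then Q* = 216 - 0.371·194 = 144.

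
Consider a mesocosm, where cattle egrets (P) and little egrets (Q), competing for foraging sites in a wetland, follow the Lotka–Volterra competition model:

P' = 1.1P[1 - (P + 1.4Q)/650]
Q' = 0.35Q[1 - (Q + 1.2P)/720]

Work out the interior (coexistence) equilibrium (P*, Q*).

P* ≈ 526, Q* ≈ 88.2

Setting both brackets to zero gives the nullclines P + 1.4Q = 650 and 1.2P + Q = 720.
Substituting Q = 720 - 1.2P into the first: P(1 - 1.4·1.2) = 650 - 1.4·720.
So P* = -358/-0.68 = 526, and then Q* = 720 - 1.2·526 = 88.2.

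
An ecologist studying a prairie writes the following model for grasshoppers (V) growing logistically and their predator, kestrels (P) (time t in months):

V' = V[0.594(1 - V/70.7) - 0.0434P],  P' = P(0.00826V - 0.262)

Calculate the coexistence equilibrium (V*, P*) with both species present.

V* ≈ 31.7, P* ≈ 7.55

From dP/dt = 0 with P > 0: 0.00826V* = 0.262, so V* = 31.7.
Substitute into dV/dt = 0: 0.594(1 - 31.7/70.7) = 0.0434P*.
The bracket is 0.551, giving P* = 0.328/0.0434 = 7.55.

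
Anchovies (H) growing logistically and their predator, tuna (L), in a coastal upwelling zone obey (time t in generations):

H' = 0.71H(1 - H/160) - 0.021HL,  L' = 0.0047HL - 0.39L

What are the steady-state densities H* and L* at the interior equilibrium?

From dL/dt = 0 with L > 0: 0.0047H* = 0.39, so H* = 83.
Substitute into dH/dt = 0: 0.71(1 - 83/160) = 0.021L*.
The bracket is 0.481, giving L* = 0.342/0.021 = 16.3.

H* ≈ 83, L* ≈ 16.3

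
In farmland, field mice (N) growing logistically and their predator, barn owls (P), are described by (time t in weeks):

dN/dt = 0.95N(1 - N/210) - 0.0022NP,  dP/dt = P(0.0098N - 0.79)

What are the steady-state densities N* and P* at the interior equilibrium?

N* ≈ 80.6, P* ≈ 266

From dP/dt = 0 with P > 0: 0.0098N* = 0.79, so N* = 80.6.
Substitute into dN/dt = 0: 0.95(1 - 80.6/210) = 0.0022P*.
The bracket is 0.616, giving P* = 0.585/0.0022 = 266.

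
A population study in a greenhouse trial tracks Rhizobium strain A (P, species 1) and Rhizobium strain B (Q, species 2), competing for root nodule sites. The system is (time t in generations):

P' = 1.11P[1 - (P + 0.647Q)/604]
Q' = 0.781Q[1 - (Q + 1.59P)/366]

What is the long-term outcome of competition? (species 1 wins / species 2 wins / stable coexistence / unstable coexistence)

Compare the nullcline intercepts: K1/α12 = 604/0.647 = 934 > K2 = 366; K2/α21 = 366/1.59 = 230 < K1 = 604.
Since the inequalities point opposite ways, species 1 can invade but species 2 cannot.

species 1 excludes species 2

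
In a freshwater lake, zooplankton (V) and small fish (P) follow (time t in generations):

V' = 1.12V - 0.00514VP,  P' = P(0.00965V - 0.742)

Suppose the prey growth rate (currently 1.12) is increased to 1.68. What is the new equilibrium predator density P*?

P* ≈ 327

At the interior fixed point, setting dV/dt = 0 with V > 0 fixes P* = (prey growth rate)/(VP coefficient) — independent of the other coefficients.
With the change, P* = 1.68/0.00514 = 327; it rises from 218.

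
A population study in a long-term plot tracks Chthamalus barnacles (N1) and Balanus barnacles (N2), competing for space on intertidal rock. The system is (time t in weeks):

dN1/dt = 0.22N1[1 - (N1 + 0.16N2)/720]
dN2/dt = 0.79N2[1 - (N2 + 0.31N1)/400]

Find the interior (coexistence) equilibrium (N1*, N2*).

N1* ≈ 690, N2* ≈ 186

Setting both brackets to zero gives the nullclines N1 + 0.16N2 = 720 and 0.31N1 + N2 = 400.
Substituting N2 = 400 - 0.31N1 into the first: N1(1 - 0.16·0.31) = 720 - 0.16·400.
So N1* = 656/0.95 = 690, and then N2* = 400 - 0.31·690 = 186.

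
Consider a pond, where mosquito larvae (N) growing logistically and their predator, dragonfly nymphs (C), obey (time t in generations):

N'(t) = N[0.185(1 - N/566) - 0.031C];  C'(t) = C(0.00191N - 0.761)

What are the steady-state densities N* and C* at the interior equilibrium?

From dC/dt = 0 with C > 0: 0.00191N* = 0.761, so N* = 398.
Substitute into dN/dt = 0: 0.185(1 - 398/566) = 0.031C*.
The bracket is 0.296, giving C* = 0.0548/0.031 = 1.77.

N* ≈ 398, C* ≈ 1.77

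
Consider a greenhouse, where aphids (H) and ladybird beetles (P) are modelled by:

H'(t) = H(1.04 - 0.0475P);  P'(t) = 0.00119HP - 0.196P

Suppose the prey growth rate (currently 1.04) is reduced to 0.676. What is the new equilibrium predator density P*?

P* ≈ 14.2

At the interior fixed point, setting dH/dt = 0 with H > 0 fixes P* = (prey growth rate)/(HP coefficient) — independent of the other coefficients.
With the change, P* = 0.676/0.0475 = 14.2; it falls from 21.9.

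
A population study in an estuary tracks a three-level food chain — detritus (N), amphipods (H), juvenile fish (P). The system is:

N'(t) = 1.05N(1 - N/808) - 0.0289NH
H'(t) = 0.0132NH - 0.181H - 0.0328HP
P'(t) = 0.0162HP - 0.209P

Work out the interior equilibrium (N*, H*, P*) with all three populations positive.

N* ≈ 521, H* ≈ 12.9, P* ≈ 204

From dP/dt = 0: 0.0162H* = 0.209, so H* = 12.9.
From dN/dt = 0: 1.05(1 - N*/808) = 0.0289·12.9, giving N* = 808·(1 - 0.355) = 521.
From dH/dt = 0: 0.0132·521 - 0.181 = 0.0328P*, so P* = 6.7/0.0328 = 204.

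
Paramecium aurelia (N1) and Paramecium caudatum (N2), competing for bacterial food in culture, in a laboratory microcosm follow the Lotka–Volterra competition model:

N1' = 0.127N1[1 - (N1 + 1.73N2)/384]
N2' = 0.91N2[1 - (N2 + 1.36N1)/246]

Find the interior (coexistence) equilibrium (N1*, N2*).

N1* ≈ 30.7, N2* ≈ 204

Setting both brackets to zero gives the nullclines N1 + 1.73N2 = 384 and 1.36N1 + N2 = 246.
Substituting N2 = 246 - 1.36N1 into the first: N1(1 - 1.73·1.36) = 384 - 1.73·246.
So N1* = -41.6/-1.35 = 30.7, and then N2* = 246 - 1.36·30.7 = 204.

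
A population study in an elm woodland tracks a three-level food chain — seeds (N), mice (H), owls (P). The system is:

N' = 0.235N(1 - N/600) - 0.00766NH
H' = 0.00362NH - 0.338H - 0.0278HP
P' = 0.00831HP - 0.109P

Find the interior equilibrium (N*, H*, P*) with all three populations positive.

N* ≈ 343, H* ≈ 13.1, P* ≈ 32.6

From dP/dt = 0: 0.00831H* = 0.109, so H* = 13.1.
From dN/dt = 0: 0.235(1 - N*/600) = 0.00766·13.1, giving N* = 600·(1 - 0.428) = 343.
From dH/dt = 0: 0.00362·343 - 0.338 = 0.0278P*, so P* = 0.905/0.0278 = 32.6.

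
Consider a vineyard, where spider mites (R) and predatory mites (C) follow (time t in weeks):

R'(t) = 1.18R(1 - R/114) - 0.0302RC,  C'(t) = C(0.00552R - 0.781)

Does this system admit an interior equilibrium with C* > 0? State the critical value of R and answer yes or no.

Threshold R = 141; K < 141, so no, the predator goes extinct.

The predator equation gives dC/dt > 0 only when R > 0.781/0.00552 = 141.
Without the predator, R → K = 114. Since 114 < 141, the predator cannot invade.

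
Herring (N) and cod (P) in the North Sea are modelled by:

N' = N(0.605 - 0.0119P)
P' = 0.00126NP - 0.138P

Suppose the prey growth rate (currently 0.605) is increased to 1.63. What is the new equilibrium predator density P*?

At the interior fixed point, setting dN/dt = 0 with N > 0 fixes P* = (prey growth rate)/(NP coefficient) — independent of the other coefficients.
With the change, P* = 1.63/0.0119 = 137; it rises from 50.8.

P* ≈ 137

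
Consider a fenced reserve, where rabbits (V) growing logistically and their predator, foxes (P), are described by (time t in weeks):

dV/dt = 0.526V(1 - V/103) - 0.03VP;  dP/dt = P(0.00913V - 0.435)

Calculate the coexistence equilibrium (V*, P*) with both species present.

From dP/dt = 0 with P > 0: 0.00913V* = 0.435, so V* = 47.6.
Substitute into dV/dt = 0: 0.526(1 - 47.6/103) = 0.03P*.
The bracket is 0.537, giving P* = 0.283/0.03 = 9.42.

V* ≈ 47.6, P* ≈ 9.42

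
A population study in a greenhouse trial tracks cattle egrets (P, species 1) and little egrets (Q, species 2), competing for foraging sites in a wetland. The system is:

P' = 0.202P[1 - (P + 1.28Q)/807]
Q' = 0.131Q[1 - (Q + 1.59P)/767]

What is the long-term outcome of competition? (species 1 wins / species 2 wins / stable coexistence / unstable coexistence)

Compare the nullcline intercepts: K1/α12 = 807/1.28 = 630 < K2 = 767; K2/α21 = 767/1.59 = 482 < K1 = 807.
Since both are reversed, neither can invade when rare; the interior point is a saddle.

unstable coexistence (outcome depends on initial conditions)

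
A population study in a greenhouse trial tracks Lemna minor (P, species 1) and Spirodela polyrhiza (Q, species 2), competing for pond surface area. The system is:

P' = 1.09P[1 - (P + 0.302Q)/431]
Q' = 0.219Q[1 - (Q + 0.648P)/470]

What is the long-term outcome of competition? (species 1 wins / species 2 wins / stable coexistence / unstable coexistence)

Compare the nullcline intercepts: K1/α12 = 431/0.302 = 1430 > K2 = 470; K2/α21 = 470/0.648 = 725 > K1 = 431.
Since both inequalities hold, each species can invade when rare, so the interior equilibrium is stable.

stable coexistence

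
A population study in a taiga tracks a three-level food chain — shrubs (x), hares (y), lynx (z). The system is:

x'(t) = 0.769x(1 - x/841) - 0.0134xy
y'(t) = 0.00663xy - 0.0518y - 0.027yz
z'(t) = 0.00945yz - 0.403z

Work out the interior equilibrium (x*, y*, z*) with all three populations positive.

From dz/dt = 0: 0.00945y* = 0.403, so y* = 42.6.
From dx/dt = 0: 0.769(1 - x*/841) = 0.0134·42.6, giving x* = 841·(1 - 0.743) = 216.
From dy/dt = 0: 0.00663·216 - 0.0518 = 0.027z*, so z* = 1.38/0.027 = 51.1.

x* ≈ 216, y* ≈ 42.6, z* ≈ 51.1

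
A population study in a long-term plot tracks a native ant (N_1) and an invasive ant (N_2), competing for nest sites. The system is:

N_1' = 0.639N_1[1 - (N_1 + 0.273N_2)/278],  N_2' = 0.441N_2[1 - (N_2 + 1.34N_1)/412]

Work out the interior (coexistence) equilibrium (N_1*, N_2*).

N_1* ≈ 261, N_2* ≈ 62.3

Setting both brackets to zero gives the nullclines N_1 + 0.273N_2 = 278 and 1.34N_1 + N_2 = 412.
Substituting N_2 = 412 - 1.34N_1 into the first: N_1(1 - 0.273·1.34) = 278 - 0.273·412.
So N_1* = 166/0.634 = 261, and then N_2* = 412 - 1.34·261 = 62.3.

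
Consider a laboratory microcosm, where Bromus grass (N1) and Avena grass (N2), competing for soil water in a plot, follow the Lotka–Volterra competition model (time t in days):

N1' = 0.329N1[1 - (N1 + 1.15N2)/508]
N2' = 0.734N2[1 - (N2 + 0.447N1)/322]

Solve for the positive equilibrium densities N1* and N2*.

Setting both brackets to zero gives the nullclines N1 + 1.15N2 = 508 and 0.447N1 + N2 = 322.
Substituting N2 = 322 - 0.447N1 into the first: N1(1 - 1.15·0.447) = 508 - 1.15·322.
So N1* = 138/0.486 = 283, and then N2* = 322 - 0.447·283 = 195.

N1* ≈ 283, N2* ≈ 195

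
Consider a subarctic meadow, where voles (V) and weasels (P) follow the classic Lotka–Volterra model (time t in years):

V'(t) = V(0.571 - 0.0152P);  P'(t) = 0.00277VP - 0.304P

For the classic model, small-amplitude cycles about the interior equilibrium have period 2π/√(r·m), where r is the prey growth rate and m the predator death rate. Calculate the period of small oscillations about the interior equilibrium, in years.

Here r = 0.571 and m = 0.304, so r·m = 0.174.
ω = √0.174 = 0.417 per year, hence T = 2π/ω ≈ 15.1 years.

T ≈ 15.1 years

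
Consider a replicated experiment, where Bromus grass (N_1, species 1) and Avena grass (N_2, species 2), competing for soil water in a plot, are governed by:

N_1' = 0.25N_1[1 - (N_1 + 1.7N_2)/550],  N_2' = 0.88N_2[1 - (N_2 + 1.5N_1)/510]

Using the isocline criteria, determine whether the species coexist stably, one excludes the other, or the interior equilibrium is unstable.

unstable coexistence (outcome depends on initial conditions)

Compare the nullcline intercepts: K1/α12 = 550/1.7 = 324 < K2 = 510; K2/α21 = 510/1.5 = 340 < K1 = 550.
Since both are reversed, neither can invade when rare; the interior point is a saddle.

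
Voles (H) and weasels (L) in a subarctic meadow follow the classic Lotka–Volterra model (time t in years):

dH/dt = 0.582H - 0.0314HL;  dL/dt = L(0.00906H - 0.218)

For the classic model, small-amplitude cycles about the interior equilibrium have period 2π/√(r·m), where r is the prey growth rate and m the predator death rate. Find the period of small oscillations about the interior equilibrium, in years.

T ≈ 17.6 years

Here r = 0.582 and m = 0.218, so r·m = 0.127.
ω = √0.127 = 0.356 per year, hence T = 2π/ω ≈ 17.6 years.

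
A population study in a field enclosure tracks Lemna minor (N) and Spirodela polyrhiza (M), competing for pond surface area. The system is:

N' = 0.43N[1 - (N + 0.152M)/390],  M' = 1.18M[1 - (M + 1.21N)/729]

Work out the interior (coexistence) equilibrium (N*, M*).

N* ≈ 342, M* ≈ 315

Setting both brackets to zero gives the nullclines N + 0.152M = 390 and 1.21N + M = 729.
Substituting M = 729 - 1.21N into the first: N(1 - 0.152·1.21) = 390 - 0.152·729.
So N* = 279/0.816 = 342, and then M* = 729 - 1.21·342 = 315.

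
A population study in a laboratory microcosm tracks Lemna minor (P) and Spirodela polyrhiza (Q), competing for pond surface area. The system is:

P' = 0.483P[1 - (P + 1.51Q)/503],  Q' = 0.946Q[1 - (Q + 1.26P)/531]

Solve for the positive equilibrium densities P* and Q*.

P* ≈ 331, Q* ≈ 114

Setting both brackets to zero gives the nullclines P + 1.51Q = 503 and 1.26P + Q = 531.
Substituting Q = 531 - 1.26P into the first: P(1 - 1.51·1.26) = 503 - 1.51·531.
So P* = -299/-0.903 = 331, and then Q* = 531 - 1.26·331 = 114.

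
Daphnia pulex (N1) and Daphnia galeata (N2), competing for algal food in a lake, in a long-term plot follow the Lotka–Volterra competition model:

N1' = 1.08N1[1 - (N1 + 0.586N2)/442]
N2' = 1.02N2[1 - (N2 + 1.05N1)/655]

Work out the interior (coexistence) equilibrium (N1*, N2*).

N1* ≈ 151, N2* ≈ 496

Setting both brackets to zero gives the nullclines N1 + 0.586N2 = 442 and 1.05N1 + N2 = 655.
Substituting N2 = 655 - 1.05N1 into the first: N1(1 - 0.586·1.05) = 442 - 0.586·655.
So N1* = 58.2/0.385 = 151, and then N2* = 655 - 1.05·151 = 496.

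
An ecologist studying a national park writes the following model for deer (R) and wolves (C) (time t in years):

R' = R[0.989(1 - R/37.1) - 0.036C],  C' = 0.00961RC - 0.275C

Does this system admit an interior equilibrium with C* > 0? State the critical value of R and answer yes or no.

The predator equation gives dC/dt > 0 only when R > 0.275/0.00961 = 28.6.
Without the predator, R → K = 37.1. Since 37.1 > 28.6, the predator can invade and persist.

Threshold R = 28.6; K > 28.6, so yes, the predator persists.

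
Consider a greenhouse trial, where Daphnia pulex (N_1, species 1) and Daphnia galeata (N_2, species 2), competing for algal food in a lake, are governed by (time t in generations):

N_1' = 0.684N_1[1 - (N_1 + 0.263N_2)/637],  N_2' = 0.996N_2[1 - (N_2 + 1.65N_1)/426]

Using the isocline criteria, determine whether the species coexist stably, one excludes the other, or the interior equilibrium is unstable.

Compare the nullcline intercepts: K1/α12 = 637/0.263 = 2420 > K2 = 426; K2/α21 = 426/1.65 = 258 < K1 = 637.
Since the inequalities point opposite ways, species 1 can invade but species 2 cannot.

species 1 excludes species 2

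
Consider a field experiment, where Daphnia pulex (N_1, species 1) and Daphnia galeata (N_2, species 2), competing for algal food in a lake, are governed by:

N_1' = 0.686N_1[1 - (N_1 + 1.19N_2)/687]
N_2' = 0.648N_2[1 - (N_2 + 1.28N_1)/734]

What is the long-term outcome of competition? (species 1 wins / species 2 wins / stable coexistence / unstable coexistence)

Compare the nullcline intercepts: K1/α12 = 687/1.19 = 577 < K2 = 734; K2/α21 = 734/1.28 = 573 < K1 = 687.
Since both are reversed, neither can invade when rare; the interior point is a saddle.

unstable coexistence (outcome depends on initial conditions)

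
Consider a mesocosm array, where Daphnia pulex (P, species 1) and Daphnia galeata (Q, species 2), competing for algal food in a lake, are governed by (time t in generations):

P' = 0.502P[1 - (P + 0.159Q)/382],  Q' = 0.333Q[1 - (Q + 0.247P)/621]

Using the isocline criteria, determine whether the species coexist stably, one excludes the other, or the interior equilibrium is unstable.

Compare the nullcline intercepts: K1/α12 = 382/0.159 = 2400 > K2 = 621; K2/α21 = 621/0.247 = 2510 > K1 = 382.
Since both inequalities hold, each species can invade when rare, so the interior equilibrium is stable.

stable coexistence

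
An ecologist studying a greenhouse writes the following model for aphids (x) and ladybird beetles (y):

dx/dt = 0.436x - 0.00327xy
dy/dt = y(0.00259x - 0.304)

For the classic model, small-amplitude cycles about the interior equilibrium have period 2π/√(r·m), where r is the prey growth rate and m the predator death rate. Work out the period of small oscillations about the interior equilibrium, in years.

T ≈ 17.3 years

Here r = 0.436 and m = 0.304, so r·m = 0.133.
ω = √0.133 = 0.364 per year, hence T = 2π/ω ≈ 17.3 years.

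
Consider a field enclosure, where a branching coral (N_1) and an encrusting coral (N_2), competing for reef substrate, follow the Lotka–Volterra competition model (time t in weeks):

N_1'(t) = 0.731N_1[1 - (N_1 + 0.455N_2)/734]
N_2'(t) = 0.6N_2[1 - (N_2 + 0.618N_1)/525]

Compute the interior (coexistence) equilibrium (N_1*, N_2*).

Setting both brackets to zero gives the nullclines N_1 + 0.455N_2 = 734 and 0.618N_1 + N_2 = 525.
Substituting N_2 = 525 - 0.618N_1 into the first: N_1(1 - 0.455·0.618) = 734 - 0.455·525.
So N_1* = 495/0.719 = 689, and then N_2* = 525 - 0.618·689 = 99.3.

N_1* ≈ 689, N_2* ≈ 99.3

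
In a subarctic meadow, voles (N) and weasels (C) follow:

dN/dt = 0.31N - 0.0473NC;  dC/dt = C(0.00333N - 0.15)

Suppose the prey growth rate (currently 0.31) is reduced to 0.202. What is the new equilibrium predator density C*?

At the interior fixed point, setting dN/dt = 0 with N > 0 fixes C* = (prey growth rate)/(NC coefficient) — independent of the other coefficients.
With the change, C* = 0.202/0.0473 = 4.27; it falls from 6.55.

C* ≈ 4.27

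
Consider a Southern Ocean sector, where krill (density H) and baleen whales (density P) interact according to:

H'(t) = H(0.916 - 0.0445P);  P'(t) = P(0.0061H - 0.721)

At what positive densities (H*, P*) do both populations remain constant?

Set dP/dt = 0 with P > 0: 0.0061H - 0.721 = 0, so H* = 0.721/0.0061 = 118.
Set dH/dt = 0 with H > 0: 0.916 - 0.0445P = 0, so P* = 0.916/0.0445 = 20.6.

H* ≈ 118, P* ≈ 20.6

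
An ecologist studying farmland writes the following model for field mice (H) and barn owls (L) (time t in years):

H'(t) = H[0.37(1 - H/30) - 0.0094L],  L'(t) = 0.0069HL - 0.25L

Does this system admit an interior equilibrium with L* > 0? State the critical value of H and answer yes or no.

The predator equation gives dL/dt > 0 only when H > 0.25/0.0069 = 36.2.
Without the predator, H → K = 30. Since 30 < 36.2, the predator cannot invade.

Threshold H = 36.2; K < 36.2, so no, the predator goes extinct.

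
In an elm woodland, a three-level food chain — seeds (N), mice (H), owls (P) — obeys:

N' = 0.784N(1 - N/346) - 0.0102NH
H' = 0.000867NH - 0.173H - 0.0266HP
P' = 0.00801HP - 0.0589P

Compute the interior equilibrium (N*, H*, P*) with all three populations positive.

From dP/dt = 0: 0.00801H* = 0.0589, so H* = 7.35.
From dN/dt = 0: 0.784(1 - N*/346) = 0.0102·7.35, giving N* = 346·(1 - 0.0957) = 313.
From dH/dt = 0: 0.000867·313 - 0.173 = 0.0266P*, so P* = 0.0983/0.0266 = 3.69.

N* ≈ 313, H* ≈ 7.35, P* ≈ 3.69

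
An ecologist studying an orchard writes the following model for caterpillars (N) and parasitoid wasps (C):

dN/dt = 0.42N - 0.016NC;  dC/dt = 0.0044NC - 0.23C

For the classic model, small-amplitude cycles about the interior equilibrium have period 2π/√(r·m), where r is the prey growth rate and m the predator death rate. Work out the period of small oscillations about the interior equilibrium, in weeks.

T ≈ 20.2 weeks

Here r = 0.42 and m = 0.23, so r·m = 0.0966.
ω = √0.0966 = 0.311 per week, hence T = 2π/ω ≈ 20.2 weeks.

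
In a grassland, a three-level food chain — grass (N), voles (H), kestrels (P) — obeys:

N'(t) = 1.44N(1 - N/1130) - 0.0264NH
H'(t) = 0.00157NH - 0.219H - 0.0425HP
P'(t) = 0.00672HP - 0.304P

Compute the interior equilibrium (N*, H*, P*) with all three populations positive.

N* ≈ 193, H* ≈ 45.2, P* ≈ 1.97

From dP/dt = 0: 0.00672H* = 0.304, so H* = 45.2.
From dN/dt = 0: 1.44(1 - N*/1130) = 0.0264·45.2, giving N* = 1130·(1 - 0.829) = 193.
From dH/dt = 0: 0.00157·193 - 0.219 = 0.0425P*, so P* = 0.0837/0.0425 = 1.97.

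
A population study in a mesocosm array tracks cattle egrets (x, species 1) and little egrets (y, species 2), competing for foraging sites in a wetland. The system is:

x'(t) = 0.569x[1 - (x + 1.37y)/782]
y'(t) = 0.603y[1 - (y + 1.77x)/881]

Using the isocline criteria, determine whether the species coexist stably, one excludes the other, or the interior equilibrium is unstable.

Compare the nullcline intercepts: K1/α12 = 782/1.37 = 571 < K2 = 881; K2/α21 = 881/1.77 = 498 < K1 = 782.
Since both are reversed, neither can invade when rare; the interior point is a saddle.

unstable coexistence (outcome depends on initial conditions)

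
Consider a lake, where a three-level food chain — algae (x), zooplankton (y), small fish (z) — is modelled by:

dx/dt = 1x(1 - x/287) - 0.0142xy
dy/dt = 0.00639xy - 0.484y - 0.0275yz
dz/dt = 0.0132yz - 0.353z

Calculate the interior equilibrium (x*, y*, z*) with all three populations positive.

x* ≈ 178, y* ≈ 26.7, z* ≈ 23.8

From dz/dt = 0: 0.0132y* = 0.353, so y* = 26.7.
From dx/dt = 0: 1(1 - x*/287) = 0.0142·26.7, giving x* = 287·(1 - 0.38) = 178.
From dy/dt = 0: 0.00639·178 - 0.484 = 0.0275z*, so z* = 0.654/0.0275 = 23.8.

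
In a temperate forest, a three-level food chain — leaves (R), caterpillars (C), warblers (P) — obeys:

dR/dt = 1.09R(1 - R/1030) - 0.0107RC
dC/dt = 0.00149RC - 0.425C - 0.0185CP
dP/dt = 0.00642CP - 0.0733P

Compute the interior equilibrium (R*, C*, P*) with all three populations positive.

R* ≈ 915, C* ≈ 11.4, P* ≈ 50.7

From dP/dt = 0: 0.00642C* = 0.0733, so C* = 11.4.
From dR/dt = 0: 1.09(1 - R*/1030) = 0.0107·11.4, giving R* = 1030·(1 - 0.112) = 915.
From dC/dt = 0: 0.00149·915 - 0.425 = 0.0185P*, so P* = 0.938/0.0185 = 50.7.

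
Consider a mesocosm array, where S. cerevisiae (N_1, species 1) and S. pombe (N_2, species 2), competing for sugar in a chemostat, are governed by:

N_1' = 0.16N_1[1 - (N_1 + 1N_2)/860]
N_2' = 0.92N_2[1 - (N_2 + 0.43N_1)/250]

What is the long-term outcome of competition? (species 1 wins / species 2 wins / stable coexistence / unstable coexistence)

species 1 excludes species 2

Compare the nullcline intercepts: K1/α12 = 860/1 = 860 > K2 = 250; K2/α21 = 250/0.43 = 581 < K1 = 860.
Since the inequalities point opposite ways, species 1 can invade but species 2 cannot.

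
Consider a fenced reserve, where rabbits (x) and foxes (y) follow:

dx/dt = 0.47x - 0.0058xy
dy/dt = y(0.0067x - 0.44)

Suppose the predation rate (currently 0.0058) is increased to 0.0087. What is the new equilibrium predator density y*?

y* ≈ 54

At the interior fixed point, setting dx/dt = 0 with x > 0 fixes y* = (prey growth rate)/(xy coefficient) — independent of the other coefficients.
With the change, y* = 0.47/0.0087 = 54; it falls from 81.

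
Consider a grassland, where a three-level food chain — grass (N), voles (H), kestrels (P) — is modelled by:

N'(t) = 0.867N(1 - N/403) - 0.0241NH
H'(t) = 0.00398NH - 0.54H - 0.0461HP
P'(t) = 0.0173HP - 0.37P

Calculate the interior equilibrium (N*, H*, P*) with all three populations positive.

From dP/dt = 0: 0.0173H* = 0.37, so H* = 21.4.
From dN/dt = 0: 0.867(1 - N*/403) = 0.0241·21.4, giving N* = 403·(1 - 0.595) = 163.
From dH/dt = 0: 0.00398·163 - 0.54 = 0.0461P*, so P* = 0.11/0.0461 = 2.39.

N* ≈ 163, H* ≈ 21.4, P* ≈ 2.39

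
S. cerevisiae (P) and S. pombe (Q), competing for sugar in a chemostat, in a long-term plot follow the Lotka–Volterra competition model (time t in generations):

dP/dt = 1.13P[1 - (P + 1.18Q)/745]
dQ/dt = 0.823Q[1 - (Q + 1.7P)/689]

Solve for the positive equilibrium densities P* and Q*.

Setting both brackets to zero gives the nullclines P + 1.18Q = 745 and 1.7P + Q = 689.
Substituting Q = 689 - 1.7P into the first: P(1 - 1.18·1.7) = 745 - 1.18·689.
So P* = -68/-1.01 = 67.6, and then Q* = 689 - 1.7·67.6 = 574.

P* ≈ 67.6, Q* ≈ 574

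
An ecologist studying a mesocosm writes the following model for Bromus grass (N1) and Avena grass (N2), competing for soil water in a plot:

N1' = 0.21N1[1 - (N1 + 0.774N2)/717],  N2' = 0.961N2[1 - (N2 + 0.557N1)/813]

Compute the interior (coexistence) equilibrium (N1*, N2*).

Setting both brackets to zero gives the nullclines N1 + 0.774N2 = 717 and 0.557N1 + N2 = 813.
Substituting N2 = 813 - 0.557N1 into the first: N1(1 - 0.774·0.557) = 717 - 0.774·813.
So N1* = 87.7/0.569 = 154, and then N2* = 813 - 0.557·154 = 727.

N1* ≈ 154, N2* ≈ 727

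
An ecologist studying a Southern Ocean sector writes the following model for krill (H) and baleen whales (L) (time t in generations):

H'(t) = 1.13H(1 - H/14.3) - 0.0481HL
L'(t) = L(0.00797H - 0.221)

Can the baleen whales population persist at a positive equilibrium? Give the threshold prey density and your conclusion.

Threshold H = 27.7; K < 27.7, so no, the predator goes extinct.

The predator equation gives dL/dt > 0 only when H > 0.221/0.00797 = 27.7.
Without the predator, H → K = 14.3. Since 14.3 < 27.7, the predator cannot invade.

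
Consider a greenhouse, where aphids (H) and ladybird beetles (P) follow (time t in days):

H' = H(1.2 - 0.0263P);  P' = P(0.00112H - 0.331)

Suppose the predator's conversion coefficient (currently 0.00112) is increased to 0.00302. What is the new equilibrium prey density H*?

At the interior fixed point, setting dP/dt = 0 with P > 0 fixes H* = (predator death rate)/(HP coefficient) — independent of the other coefficients.
With the change, H* = 0.331/0.00302 = 110; it falls from 296.

H* ≈ 110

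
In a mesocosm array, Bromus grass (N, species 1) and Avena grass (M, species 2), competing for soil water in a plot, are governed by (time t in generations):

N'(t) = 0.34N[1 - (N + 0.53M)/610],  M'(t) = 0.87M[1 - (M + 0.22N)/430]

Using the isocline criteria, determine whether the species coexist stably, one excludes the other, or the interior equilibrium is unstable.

Compare the nullcline intercepts: K1/α12 = 610/0.53 = 1150 > K2 = 430; K2/α21 = 430/0.22 = 1950 > K1 = 610.
Since both inequalities hold, each species can invade when rare, so the interior equilibrium is stable.

stable coexistence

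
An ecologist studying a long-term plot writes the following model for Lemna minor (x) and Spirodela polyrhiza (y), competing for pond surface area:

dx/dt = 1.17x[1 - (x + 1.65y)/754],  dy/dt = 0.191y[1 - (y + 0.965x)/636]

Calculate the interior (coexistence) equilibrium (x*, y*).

Setting both brackets to zero gives the nullclines x + 1.65y = 754 and 0.965x + y = 636.
Substituting y = 636 - 0.965x into the first: x(1 - 1.65·0.965) = 754 - 1.65·636.
So x* = -295/-0.592 = 499, and then y* = 636 - 0.965·499 = 155.

x* ≈ 499, y* ≈ 155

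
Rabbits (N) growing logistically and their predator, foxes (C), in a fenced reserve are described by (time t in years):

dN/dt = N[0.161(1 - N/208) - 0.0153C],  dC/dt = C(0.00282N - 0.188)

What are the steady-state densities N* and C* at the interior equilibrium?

N* ≈ 66.7, C* ≈ 7.15

From dC/dt = 0 with C > 0: 0.00282N* = 0.188, so N* = 66.7.
Substitute into dN/dt = 0: 0.161(1 - 66.7/208) = 0.0153C*.
The bracket is 0.679, giving C* = 0.109/0.0153 = 7.15.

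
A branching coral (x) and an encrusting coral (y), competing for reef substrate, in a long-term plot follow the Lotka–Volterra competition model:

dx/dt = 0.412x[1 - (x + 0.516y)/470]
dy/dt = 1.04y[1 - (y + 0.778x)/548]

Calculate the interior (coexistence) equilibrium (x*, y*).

Setting both brackets to zero gives the nullclines x + 0.516y = 470 and 0.778x + y = 548.
Substituting y = 548 - 0.778x into the first: x(1 - 0.516·0.778) = 470 - 0.516·548.
So x* = 187/0.599 = 313, and then y* = 548 - 0.778·313 = 305.

x* ≈ 313, y* ≈ 305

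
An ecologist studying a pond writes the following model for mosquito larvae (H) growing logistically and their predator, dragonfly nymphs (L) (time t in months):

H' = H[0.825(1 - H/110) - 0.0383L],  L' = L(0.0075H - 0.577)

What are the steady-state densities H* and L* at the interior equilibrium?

H* ≈ 76.9, L* ≈ 6.48

From dL/dt = 0 with L > 0: 0.0075H* = 0.577, so H* = 76.9.
Substitute into dH/dt = 0: 0.825(1 - 76.9/110) = 0.0383L*.
The bracket is 0.301, giving L* = 0.248/0.0383 = 6.48.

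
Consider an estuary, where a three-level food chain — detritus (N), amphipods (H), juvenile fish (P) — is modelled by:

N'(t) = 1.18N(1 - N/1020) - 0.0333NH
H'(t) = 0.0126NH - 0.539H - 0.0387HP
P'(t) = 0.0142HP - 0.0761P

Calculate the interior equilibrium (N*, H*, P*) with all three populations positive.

N* ≈ 866, H* ≈ 5.36, P* ≈ 268

From dP/dt = 0: 0.0142H* = 0.0761, so H* = 5.36.
From dN/dt = 0: 1.18(1 - N*/1020) = 0.0333·5.36, giving N* = 1020·(1 - 0.151) = 866.
From dH/dt = 0: 0.0126·866 - 0.539 = 0.0387P*, so P* = 10.4/0.0387 = 268.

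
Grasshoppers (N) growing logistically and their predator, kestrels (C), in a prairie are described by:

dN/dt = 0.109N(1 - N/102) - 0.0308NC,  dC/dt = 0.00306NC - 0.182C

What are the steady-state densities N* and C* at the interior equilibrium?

N* ≈ 59.5, C* ≈ 1.48

From dC/dt = 0 with C > 0: 0.00306N* = 0.182, so N* = 59.5.
Substitute into dN/dt = 0: 0.109(1 - 59.5/102) = 0.0308C*.
The bracket is 0.417, giving C* = 0.0454/0.0308 = 1.48.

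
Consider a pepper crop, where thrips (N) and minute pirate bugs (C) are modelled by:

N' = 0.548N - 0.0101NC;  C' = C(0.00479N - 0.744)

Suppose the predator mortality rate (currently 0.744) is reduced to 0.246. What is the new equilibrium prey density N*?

N* ≈ 51.4

At the interior fixed point, setting dC/dt = 0 with C > 0 fixes N* = (predator death rate)/(NC coefficient) — independent of the other coefficients.
With the change, N* = 0.246/0.00479 = 51.4; it falls from 155.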